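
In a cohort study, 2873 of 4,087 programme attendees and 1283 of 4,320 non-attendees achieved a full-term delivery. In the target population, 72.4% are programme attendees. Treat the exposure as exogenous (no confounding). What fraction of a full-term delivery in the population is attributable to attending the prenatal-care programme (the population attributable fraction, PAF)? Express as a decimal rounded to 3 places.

p₁ = P(outcome | exposed) = 2873/4087 = 0.70296
p₀ = P(outcome | unexposed) = 1283/4320 = 0.29699
Overall risk P(Y=1) = π·p₁ + (1−π)·p₀ = 0.724×0.70296 + 0.276×0.29699 = 0.59091.
Under exogeneity, PAF = [P(Y=1) − p₀] / P(Y=1).
PAF = (0.59091 − 0.29699) / 0.59091 ≈ 0.4974

PAF ≈ 0.497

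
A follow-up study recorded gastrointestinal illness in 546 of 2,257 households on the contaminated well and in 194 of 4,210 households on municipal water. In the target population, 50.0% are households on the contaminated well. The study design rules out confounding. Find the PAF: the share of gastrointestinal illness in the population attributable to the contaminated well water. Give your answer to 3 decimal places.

p₁ = P(outcome | exposed) = 546/2257 = 0.24191
p₀ = P(outcome | unexposed) = 194/4210 = 0.046081
Overall risk P(Y=1) = π·p₁ + (1−π)·p₀ = 0.5×0.24191 + 0.5×0.046081 = 0.144.
Under exogeneity, PAF = [P(Y=1) − p₀] / P(Y=1).
PAF = (0.144 − 0.046081) / 0.144 ≈ 0.6800

PAF ≈ 0.680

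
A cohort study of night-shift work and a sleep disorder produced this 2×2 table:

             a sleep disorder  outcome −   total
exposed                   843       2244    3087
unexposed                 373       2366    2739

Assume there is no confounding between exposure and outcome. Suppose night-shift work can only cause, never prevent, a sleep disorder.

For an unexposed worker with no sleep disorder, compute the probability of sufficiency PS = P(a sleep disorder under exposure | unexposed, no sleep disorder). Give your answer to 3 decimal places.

PS ≈ 0.158

p₁ = P(outcome | exposed) = 843/3087 = 0.27308
p₀ = P(outcome | unexposed) = 373/2739 = 0.13618
Under exogeneity and monotonicity, PS = (p₁ − p₀) / (1 − p₀).
PS = (0.27308 − 0.13618) / (1 − 0.13618) = 0.1369 / 0.86382 ≈ 0.1585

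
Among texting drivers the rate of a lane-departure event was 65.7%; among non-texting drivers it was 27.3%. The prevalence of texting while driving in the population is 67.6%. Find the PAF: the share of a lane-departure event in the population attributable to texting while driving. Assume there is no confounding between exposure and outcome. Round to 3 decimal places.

PAF ≈ 0.487

p₁ = 0.657, p₀ = 0.273.
Overall risk P(Y=1) = π·p₁ + (1−π)·p₀ = 0.676×0.657 + 0.324×0.273 = 0.53258.
Under exogeneity, PAF = [P(Y=1) − p₀] / P(Y=1).
PAF = (0.53258 − 0.273) / 0.53258 ≈ 0.4874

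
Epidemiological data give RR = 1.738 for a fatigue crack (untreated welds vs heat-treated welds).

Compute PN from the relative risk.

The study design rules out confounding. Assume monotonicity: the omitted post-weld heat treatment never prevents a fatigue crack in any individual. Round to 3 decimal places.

PN ≈ 0.425

Under exogeneity and monotonicity, PN = (RR − 1) / RR = 1 − 1/RR.
PN = (1.738 − 1) / 1.738 = 0.738 / 1.738 ≈ 0.4246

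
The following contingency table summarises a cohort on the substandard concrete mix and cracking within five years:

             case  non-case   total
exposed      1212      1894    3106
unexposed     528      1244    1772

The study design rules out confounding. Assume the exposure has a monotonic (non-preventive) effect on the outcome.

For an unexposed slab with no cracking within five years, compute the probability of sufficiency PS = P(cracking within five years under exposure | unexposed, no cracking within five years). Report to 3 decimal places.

PS ≈ 0.131

p₁ = P(outcome | exposed) = 1212/3106 = 0.39021
p₀ = P(outcome | unexposed) = 528/1772 = 0.29797
Under exogeneity and monotonicity, PS = (p₁ − p₀)/(1 − p₀).
PS = (0.39021 − 0.29797) / 0.70203 ≈ 0.1314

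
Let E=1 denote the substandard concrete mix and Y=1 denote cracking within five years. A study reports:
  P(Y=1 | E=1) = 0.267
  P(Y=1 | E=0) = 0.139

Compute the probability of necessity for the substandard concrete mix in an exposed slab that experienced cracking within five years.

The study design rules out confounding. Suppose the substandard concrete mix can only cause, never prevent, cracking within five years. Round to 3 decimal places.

Let p₁ = 0.267, p₀ = 0.139.
Under exogeneity and monotonicity, PN = (p₁ − p₀) / p₁.
PN = (0.267 − 0.139) / 0.267 = 0.128 / 0.267 ≈ 0.4794

PN ≈ 0.479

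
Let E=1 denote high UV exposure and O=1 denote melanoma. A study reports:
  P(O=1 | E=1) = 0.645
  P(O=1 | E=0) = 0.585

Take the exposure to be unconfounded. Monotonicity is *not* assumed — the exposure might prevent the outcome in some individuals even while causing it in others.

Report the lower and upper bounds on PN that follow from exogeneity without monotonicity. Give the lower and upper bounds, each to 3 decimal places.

0.093 ≤ PN ≤ 0.643

Let p₁ = 0.645, p₀ = 0.585.
Under exogeneity alone the bounds on PN are max{0,(p₁−p₀)/p₁} ≤ PN ≤ min{1,(1−p₀)/p₁}.
  lower = (p₁ − p₀)/p₁ = 0.06 / 0.645 ≈ 0.0930
  upper = min{1, (1 − p₀)/p₁} = 0.415 / 0.645 ≈ 0.6434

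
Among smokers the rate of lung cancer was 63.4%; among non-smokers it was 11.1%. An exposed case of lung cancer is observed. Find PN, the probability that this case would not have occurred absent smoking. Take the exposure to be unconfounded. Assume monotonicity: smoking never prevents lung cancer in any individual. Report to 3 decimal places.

PN ≈ 0.825

p₁ = 0.634, p₀ = 0.111.
Under exogeneity and monotonicity, PN = (p₁ − p₀) / p₁.
PN = (0.634 − 0.111) / 0.634 = 0.523 / 0.634 ≈ 0.8249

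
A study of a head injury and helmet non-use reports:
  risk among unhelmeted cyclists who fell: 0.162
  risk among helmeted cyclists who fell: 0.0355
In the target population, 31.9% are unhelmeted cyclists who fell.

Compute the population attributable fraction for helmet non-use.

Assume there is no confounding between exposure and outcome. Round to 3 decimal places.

Let p₁ = 0.162, p₀ = 0.0355.
Overall risk P(Y=1) = π·p₁ + (1−π)·p₀ = 0.319×0.162 + 0.681×0.0355 = 0.075854.
Under exogeneity, PAF = [P(Y=1) − p₀] / P(Y=1).
PAF = (0.075854 − 0.0355) / 0.075854 ≈ 0.5320

PAF ≈ 0.532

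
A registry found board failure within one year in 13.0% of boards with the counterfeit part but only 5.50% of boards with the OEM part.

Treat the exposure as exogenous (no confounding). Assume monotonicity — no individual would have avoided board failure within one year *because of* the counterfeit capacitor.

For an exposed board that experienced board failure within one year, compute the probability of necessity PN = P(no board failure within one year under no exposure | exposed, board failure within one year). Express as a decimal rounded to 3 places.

p₁ = 0.13, p₀ = 0.055.
Under exogeneity and monotonicity, PN = (p₁ − p₀) / p₁.
PN = (0.13 − 0.055) / 0.13 = 0.075 / 0.13 ≈ 0.5769

PN ≈ 0.577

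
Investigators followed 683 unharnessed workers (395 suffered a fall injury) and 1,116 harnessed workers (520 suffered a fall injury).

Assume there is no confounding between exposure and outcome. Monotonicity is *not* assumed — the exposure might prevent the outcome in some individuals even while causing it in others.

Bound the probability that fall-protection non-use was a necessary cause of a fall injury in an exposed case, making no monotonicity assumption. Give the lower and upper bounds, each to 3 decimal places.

0.194 ≤ PN ≤ 0.923

p₁ = P(outcome | exposed) = 395/683 = 0.57833
p₀ = P(outcome | unexposed) = 520/1116 = 0.46595
Under exogeneity alone the bounds on PN are max{0,(p₁−p₀)/p₁} ≤ PN ≤ min{1,(1−p₀)/p₁}.
  lower = (p₁ − p₀)/p₁ = 0.11238 / 0.57833 ≈ 0.1943
  upper = min{1, (1 − p₀)/p₁} = 0.53405 / 0.57833 ≈ 0.9234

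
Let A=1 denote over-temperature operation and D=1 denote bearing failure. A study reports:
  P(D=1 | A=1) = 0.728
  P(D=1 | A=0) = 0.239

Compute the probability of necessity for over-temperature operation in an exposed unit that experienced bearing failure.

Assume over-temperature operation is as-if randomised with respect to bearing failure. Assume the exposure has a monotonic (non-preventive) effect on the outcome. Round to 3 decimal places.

Let p₁ = 0.728, p₀ = 0.239.
Under exogeneity and monotonicity, PN = (p₁ − p₀) / p₁.
PN = (0.728 − 0.239) / 0.728 = 0.489 / 0.728 ≈ 0.6717

PN ≈ 0.672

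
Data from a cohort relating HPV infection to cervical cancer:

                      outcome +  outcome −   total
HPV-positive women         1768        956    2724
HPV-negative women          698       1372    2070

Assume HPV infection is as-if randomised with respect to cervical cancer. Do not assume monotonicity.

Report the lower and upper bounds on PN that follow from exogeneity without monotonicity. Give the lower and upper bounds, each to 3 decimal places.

p₁ = P(outcome | exposed) = 1768/2724 = 0.64905
p₀ = P(outcome | unexposed) = 698/2070 = 0.3372
Under exogeneity alone the bounds on PN are max{0,(p₁−p₀)/p₁} ≤ PN ≤ min{1,(1−p₀)/p₁}.
  lower = (p₁ − p₀)/p₁ = 0.31185 / 0.64905 ≈ 0.4805
  upper = min{1, (1 − p₀)/p₁} = 0.6628 / 0.64905 ≈ 1.0212 → capped at 1

0.480 ≤ PN ≤ 1.000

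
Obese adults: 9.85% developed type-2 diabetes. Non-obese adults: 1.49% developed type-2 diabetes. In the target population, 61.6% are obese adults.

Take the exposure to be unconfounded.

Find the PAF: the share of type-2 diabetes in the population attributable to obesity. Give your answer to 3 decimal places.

PAF ≈ 0.776

p₁ = 0.0985, p₀ = 0.0149.
Overall risk P(Y=1) = π·p₁ + (1−π)·p₀ = 0.616×0.0985 + 0.384×0.0149 = 0.066398.
Under exogeneity, PAF = [P(Y=1) − p₀] / P(Y=1).
PAF = (0.066398 − 0.0149) / 0.066398 ≈ 0.7756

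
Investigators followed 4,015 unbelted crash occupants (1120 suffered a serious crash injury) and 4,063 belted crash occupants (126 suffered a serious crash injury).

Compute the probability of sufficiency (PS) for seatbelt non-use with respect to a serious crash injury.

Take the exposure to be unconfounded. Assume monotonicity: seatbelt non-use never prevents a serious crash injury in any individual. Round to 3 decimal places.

p₁ = P(outcome | exposed) = 1120/4015 = 0.27895
p₀ = P(outcome | unexposed) = 126/4063 = 0.031012
Under exogeneity and monotonicity, PS = (p₁ − p₀) / (1 − p₀).
PS = (0.27895 − 0.031012) / (1 − 0.031012) = 0.24794 / 0.96899 ≈ 0.2559

PS ≈ 0.256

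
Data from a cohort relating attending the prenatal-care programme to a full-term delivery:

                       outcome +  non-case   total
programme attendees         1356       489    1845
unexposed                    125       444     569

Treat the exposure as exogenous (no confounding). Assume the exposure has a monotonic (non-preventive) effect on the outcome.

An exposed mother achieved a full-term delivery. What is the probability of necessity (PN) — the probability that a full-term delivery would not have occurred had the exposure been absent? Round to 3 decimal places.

p₁ = P(outcome | exposed) = 1356/1845 = 0.73496
p₀ = P(outcome | unexposed) = 125/569 = 0.21968
Under exogeneity and monotonicity, PN = (p₁ − p₀)/p₁.
PN = (0.73496 − 0.21968) / 0.73496 ≈ 0.7011

PN ≈ 0.701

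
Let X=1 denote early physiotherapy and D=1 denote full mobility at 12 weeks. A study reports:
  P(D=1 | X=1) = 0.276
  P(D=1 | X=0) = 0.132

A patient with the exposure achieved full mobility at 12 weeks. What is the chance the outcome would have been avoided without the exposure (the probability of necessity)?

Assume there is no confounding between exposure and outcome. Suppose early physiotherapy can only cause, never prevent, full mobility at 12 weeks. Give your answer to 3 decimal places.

PN ≈ 0.522

Let p₁ = 0.276, p₀ = 0.132.
Under exogeneity and monotonicity, PN = (p₁ − p₀) / p₁.
PN = (0.276 − 0.132) / 0.276 = 0.144 / 0.276 ≈ 0.5217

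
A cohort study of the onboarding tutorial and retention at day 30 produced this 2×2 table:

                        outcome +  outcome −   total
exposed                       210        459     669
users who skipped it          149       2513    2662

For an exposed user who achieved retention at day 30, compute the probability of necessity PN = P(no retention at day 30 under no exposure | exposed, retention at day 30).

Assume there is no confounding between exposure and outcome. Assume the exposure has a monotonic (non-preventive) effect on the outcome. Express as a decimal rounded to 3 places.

PN ≈ 0.822

p₁ = P(outcome | exposed) = 210/669 = 0.3139
p₀ = P(outcome | unexposed) = 149/2662 = 0.055973
Under exogeneity and monotonicity, PN = (p₁ − p₀)/p₁.
PN = (0.3139 − 0.055973) / 0.3139 ≈ 0.8217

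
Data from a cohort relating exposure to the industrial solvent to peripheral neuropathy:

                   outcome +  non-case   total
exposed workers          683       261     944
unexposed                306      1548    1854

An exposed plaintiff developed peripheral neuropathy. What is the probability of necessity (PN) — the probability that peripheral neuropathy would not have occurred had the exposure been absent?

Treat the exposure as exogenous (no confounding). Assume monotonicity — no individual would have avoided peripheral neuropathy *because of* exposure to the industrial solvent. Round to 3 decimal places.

PN ≈ 0.772

p₁ = P(outcome | exposed) = 683/944 = 0.72352
p₀ = P(outcome | unexposed) = 306/1854 = 0.16505
Under exogeneity and monotonicity, PN = (p₁ − p₀) / p₁.
PN = (0.72352 − 0.16505) / 0.72352 = 0.55847 / 0.72352 ≈ 0.7719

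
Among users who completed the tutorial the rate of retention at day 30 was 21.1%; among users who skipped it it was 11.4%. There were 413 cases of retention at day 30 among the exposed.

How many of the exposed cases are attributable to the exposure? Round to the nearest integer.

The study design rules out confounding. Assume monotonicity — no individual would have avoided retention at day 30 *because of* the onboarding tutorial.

p₁ = 0.211, p₀ = 0.114.
PN = (p₁ − p₀)/p₁ = (0.211 − 0.114) / 0.211 ≈ 0.45972.
Attributable cases ≈ PN × (exposed cases) = 0.45972 × 413 ≈ 189.86.

about 190 cases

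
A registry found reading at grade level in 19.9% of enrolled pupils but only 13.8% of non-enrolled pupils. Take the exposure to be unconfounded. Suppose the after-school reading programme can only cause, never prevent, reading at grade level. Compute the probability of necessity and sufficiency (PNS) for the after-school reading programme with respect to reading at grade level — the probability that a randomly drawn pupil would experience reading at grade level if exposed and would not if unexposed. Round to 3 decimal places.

PNS ≈ 0.061

p₁ = 0.199, p₀ = 0.138.
Under exogeneity and monotonicity, PNS = p₁ − p₀.
PNS = 0.199 − 0.138 = 0.061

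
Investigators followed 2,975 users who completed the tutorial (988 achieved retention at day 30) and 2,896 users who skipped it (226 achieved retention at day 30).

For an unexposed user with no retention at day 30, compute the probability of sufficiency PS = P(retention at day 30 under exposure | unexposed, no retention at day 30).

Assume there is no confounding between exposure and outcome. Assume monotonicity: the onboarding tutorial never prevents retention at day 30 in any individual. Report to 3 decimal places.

PS ≈ 0.276

p₁ = P(outcome | exposed) = 988/2975 = 0.3321
p₀ = P(outcome | unexposed) = 226/2896 = 0.078039
Under exogeneity and monotonicity, PS = (p₁ − p₀) / (1 − p₀).
PS = (0.3321 − 0.078039) / (1 − 0.078039) = 0.25406 / 0.92196 ≈ 0.2756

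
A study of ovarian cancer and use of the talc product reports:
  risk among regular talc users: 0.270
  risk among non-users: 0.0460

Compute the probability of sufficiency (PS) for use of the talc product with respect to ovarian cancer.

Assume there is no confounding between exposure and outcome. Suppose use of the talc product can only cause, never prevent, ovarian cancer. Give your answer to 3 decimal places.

Let p₁ = 0.27, p₀ = 0.046.
Under exogeneity and monotonicity, PS = (p₁ − p₀) / (1 − p₀).
PS = (0.27 − 0.046) / (1 − 0.046) = 0.224 / 0.954 ≈ 0.2348

PS ≈ 0.235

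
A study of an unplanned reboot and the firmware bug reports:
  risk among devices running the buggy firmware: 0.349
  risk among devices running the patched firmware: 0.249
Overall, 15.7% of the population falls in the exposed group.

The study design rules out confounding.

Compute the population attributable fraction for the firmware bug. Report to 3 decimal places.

Let p₁ = 0.349, p₀ = 0.249.
Overall risk P(Y=1) = π·p₁ + (1−π)·p₀ = 0.157×0.349 + 0.843×0.249 = 0.2647.
Under exogeneity, PAF = [P(Y=1) − p₀] / P(Y=1).
PAF = (0.2647 − 0.249) / 0.2647 ≈ 0.0593

PAF ≈ 0.059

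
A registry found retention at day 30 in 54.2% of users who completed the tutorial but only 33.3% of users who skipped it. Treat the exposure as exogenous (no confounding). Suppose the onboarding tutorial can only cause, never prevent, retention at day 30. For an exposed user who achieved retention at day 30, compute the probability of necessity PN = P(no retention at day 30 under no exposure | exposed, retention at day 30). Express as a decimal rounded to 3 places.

p₁ = 0.542, p₀ = 0.333.
Under exogeneity and monotonicity, PN = (p₁ − p₀) / p₁.
PN = (0.542 − 0.333) / 0.542 = 0.209 / 0.542 ≈ 0.3856

PN ≈ 0.386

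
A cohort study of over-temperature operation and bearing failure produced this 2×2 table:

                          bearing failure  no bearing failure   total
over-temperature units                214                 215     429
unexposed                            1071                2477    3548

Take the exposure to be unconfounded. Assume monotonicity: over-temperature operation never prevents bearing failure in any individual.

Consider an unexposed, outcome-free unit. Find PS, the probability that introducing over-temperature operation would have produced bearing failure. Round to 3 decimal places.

p₁ = P(outcome | exposed) = 214/429 = 0.49883
p₀ = P(outcome | unexposed) = 1071/3548 = 0.30186
Under exogeneity and monotonicity, PS = (p₁ − p₀) / (1 − p₀).
PS = (0.49883 − 0.30186) / (1 − 0.30186) = 0.19697 / 0.69814 ≈ 0.2821

PS ≈ 0.282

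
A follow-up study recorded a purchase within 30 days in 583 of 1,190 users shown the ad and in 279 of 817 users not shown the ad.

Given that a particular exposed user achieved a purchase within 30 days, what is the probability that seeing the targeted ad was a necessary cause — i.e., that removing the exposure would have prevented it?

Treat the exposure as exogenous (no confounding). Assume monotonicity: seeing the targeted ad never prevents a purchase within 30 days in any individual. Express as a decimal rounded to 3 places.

PN ≈ 0.303

p₁ = P(outcome | exposed) = 583/1190 = 0.48992
p₀ = P(outcome | unexposed) = 279/817 = 0.34149
Under exogeneity and monotonicity, PN = (p₁ − p₀) / p₁.
PN = (0.48992 − 0.34149) / 0.48992 = 0.14842 / 0.48992 ≈ 0.3030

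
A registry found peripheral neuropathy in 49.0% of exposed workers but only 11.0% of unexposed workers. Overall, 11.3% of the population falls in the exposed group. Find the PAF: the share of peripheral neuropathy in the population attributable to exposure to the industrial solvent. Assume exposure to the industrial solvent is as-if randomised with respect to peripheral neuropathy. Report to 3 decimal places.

p₁ = 0.49, p₀ = 0.11.
Overall risk P(Y=1) = π·p₁ + (1−π)·p₀ = 0.113×0.49 + 0.887×0.11 = 0.15294.
Under exogeneity, PAF = [P(Y=1) − p₀] / P(Y=1).
PAF = (0.15294 − 0.11) / 0.15294 ≈ 0.2808

PAF ≈ 0.281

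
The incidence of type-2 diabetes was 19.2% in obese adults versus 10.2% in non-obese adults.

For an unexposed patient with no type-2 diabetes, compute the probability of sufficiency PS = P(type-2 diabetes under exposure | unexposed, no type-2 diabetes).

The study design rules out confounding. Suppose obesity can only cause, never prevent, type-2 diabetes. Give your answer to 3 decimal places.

p₁ = 0.192, p₀ = 0.102.
Under exogeneity and monotonicity, PS = (p₁ − p₀) / (1 − p₀).
PS = (0.192 − 0.102) / (1 − 0.102) = 0.09 / 0.898 ≈ 0.1002

PS ≈ 0.100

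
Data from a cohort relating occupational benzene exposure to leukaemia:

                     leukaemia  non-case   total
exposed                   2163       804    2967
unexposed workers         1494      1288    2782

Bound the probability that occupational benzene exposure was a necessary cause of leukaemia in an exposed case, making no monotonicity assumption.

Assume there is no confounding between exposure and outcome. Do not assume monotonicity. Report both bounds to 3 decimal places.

0.263 ≤ PN ≤ 0.635

p₁ = P(outcome | exposed) = 2163/2967 = 0.72902
p₀ = P(outcome | unexposed) = 1494/2782 = 0.53702
Under exogeneity alone the bounds on PN are max{0,(p₁−p₀)/p₁} ≤ PN ≤ min{1,(1−p₀)/p₁}.
  lower = (p₁ − p₀)/p₁ = 0.192 / 0.72902 ≈ 0.2634
  upper = min{1, (1 − p₀)/p₁} = 0.46298 / 0.72902 ≈ 0.6351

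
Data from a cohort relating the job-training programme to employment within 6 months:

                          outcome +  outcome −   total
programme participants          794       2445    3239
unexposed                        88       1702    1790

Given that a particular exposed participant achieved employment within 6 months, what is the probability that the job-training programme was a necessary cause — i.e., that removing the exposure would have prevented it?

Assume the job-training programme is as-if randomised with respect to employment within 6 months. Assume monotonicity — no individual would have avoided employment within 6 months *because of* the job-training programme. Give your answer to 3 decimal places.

PN ≈ 0.799

p₁ = P(outcome | exposed) = 794/3239 = 0.24514
p₀ = P(outcome | unexposed) = 88/1790 = 0.049162
Under exogeneity and monotonicity, PN = (p₁ − p₀) / p₁.
PN = (0.24514 − 0.049162) / 0.24514 = 0.19598 / 0.24514 ≈ 0.7995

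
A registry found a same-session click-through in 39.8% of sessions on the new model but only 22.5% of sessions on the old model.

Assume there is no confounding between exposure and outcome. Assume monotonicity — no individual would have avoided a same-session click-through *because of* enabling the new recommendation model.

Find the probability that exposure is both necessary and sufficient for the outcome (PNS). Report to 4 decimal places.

PNS ≈ 0.1730

p₁ = 0.398, p₀ = 0.225.
Under exogeneity and monotonicity, PNS = p₁ − p₀.
PNS = 0.398 − 0.225 = 0.173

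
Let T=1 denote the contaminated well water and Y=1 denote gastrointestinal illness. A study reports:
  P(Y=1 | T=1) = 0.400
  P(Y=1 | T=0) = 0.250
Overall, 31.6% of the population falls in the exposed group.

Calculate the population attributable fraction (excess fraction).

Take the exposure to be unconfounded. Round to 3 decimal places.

Let p₁ = 0.4, p₀ = 0.25.
Overall risk P(Y=1) = π·p₁ + (1−π)·p₀ = 0.316×0.4 + 0.684×0.25 = 0.2974.
Under exogeneity, PAF = [P(Y=1) − p₀] / P(Y=1).
PAF = (0.2974 − 0.25) / 0.2974 ≈ 0.1594

PAF ≈ 0.159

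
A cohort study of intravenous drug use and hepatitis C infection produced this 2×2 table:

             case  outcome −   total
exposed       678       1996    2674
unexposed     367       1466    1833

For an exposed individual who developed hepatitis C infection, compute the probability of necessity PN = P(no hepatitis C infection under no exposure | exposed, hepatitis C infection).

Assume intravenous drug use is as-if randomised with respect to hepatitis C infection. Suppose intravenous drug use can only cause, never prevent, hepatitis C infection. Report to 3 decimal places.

PN ≈ 0.210

p₁ = P(outcome | exposed) = 678/2674 = 0.25355
p₀ = P(outcome | unexposed) = 367/1833 = 0.20022
Under exogeneity and monotonicity, PN = (p₁ − p₀)/p₁.
PN = (0.25355 − 0.20022) / 0.25355 ≈ 0.2103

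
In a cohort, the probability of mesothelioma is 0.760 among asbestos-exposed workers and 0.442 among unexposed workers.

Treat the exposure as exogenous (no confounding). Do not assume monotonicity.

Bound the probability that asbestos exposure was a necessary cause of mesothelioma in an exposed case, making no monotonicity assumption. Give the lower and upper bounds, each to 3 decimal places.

0.418 ≤ PN ≤ 0.734

Let p₁ = 0.76, p₀ = 0.442.
Under exogeneity alone the bounds on PN are max{0,(p₁−p₀)/p₁} ≤ PN ≤ min{1,(1−p₀)/p₁}.
  lower = (p₁ − p₀)/p₁ = 0.318 / 0.76 ≈ 0.4184
  upper = min{1, (1 − p₀)/p₁} = 0.558 / 0.76 ≈ 0.7342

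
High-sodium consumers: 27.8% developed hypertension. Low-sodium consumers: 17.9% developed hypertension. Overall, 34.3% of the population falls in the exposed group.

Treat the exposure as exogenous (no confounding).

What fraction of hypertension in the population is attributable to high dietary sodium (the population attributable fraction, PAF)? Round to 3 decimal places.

PAF ≈ 0.159

p₁ = 0.278, p₀ = 0.179.
Overall risk P(Y=1) = π·p₁ + (1−π)·p₀ = 0.343×0.278 + 0.657×0.179 = 0.21296.
Under exogeneity, PAF = [P(Y=1) − p₀] / P(Y=1).
PAF = (0.21296 − 0.179) / 0.21296 ≈ 0.1595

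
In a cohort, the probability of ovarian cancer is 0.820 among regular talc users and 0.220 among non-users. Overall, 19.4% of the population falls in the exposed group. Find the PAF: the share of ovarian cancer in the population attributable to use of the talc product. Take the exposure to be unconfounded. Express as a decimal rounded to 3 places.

Let p₁ = 0.82, p₀ = 0.22.
Overall risk P(Y=1) = π·p₁ + (1−π)·p₀ = 0.194×0.82 + 0.806×0.22 = 0.3364.
Under exogeneity, PAF = [P(Y=1) − p₀] / P(Y=1).
PAF = (0.3364 − 0.22) / 0.3364 ≈ 0.3460

PAF ≈ 0.346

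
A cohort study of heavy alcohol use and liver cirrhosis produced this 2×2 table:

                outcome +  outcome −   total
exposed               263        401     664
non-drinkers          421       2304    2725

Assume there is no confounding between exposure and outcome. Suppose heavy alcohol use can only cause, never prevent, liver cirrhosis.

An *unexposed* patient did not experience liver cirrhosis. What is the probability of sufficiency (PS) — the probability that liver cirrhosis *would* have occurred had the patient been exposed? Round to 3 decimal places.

p₁ = P(outcome | exposed) = 263/664 = 0.39608
p₀ = P(outcome | unexposed) = 421/2725 = 0.1545
Under exogeneity and monotonicity, PS = (p₁ − p₀)/(1 − p₀).
PS = (0.39608 − 0.1545) / 0.8455 ≈ 0.2857

PS ≈ 0.286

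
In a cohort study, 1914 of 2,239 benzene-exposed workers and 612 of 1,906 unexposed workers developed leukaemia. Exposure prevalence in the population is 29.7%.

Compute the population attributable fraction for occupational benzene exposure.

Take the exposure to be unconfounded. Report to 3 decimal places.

p₁ = P(outcome | exposed) = 1914/2239 = 0.85485
p₀ = P(outcome | unexposed) = 612/1906 = 0.32109
Overall risk P(Y=1) = π·p₁ + (1−π)·p₀ = 0.297×0.85485 + 0.703×0.32109 = 0.47962.
Under exogeneity, PAF = [P(Y=1) − p₀] / P(Y=1).
PAF = (0.47962 − 0.32109) / 0.47962 ≈ 0.3305

PAF ≈ 0.331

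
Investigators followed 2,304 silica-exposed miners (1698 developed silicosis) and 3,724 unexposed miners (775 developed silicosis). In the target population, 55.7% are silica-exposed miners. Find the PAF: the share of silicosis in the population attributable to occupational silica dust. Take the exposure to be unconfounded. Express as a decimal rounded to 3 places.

p₁ = P(outcome | exposed) = 1698/2304 = 0.73698
p₀ = P(outcome | unexposed) = 775/3724 = 0.20811
Overall risk P(Y=1) = π·p₁ + (1−π)·p₀ = 0.557×0.73698 + 0.443×0.20811 = 0.50269.
Under exogeneity, PAF = [P(Y=1) − p₀] / P(Y=1).
PAF = (0.50269 − 0.20811) / 0.50269 ≈ 0.5860

PAF ≈ 0.586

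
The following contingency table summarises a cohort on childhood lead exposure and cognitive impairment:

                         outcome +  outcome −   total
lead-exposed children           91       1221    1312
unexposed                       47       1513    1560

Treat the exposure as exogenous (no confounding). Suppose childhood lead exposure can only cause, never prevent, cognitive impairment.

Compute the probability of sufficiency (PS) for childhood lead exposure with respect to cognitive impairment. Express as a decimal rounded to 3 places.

p₁ = P(outcome | exposed) = 91/1312 = 0.06936
p₀ = P(outcome | unexposed) = 47/1560 = 0.030128
Under exogeneity and monotonicity, PS = (p₁ − p₀)/(1 − p₀).
PS = (0.06936 − 0.030128) / 0.96987 ≈ 0.0405

PS ≈ 0.040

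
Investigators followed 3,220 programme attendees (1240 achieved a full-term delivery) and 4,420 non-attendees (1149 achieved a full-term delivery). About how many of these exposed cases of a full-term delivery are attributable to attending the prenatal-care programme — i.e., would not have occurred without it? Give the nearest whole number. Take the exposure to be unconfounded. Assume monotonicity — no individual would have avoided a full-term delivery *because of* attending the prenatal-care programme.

about 403 cases

p₁ = P(outcome | exposed) = 1240/3220 = 0.38509
p₀ = P(outcome | unexposed) = 1149/4420 = 0.25995
PN = (p₁ − p₀)/p₁ = (0.38509 − 0.25995) / 0.38509 ≈ 0.32496.
Attributable cases ≈ PN × (exposed cases) = 0.32496 × 1240 ≈ 402.95.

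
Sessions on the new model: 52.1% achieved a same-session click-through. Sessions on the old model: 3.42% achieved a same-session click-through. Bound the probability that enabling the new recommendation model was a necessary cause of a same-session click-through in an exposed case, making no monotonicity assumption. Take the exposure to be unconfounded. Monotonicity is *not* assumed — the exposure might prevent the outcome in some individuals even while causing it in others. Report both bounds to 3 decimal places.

p₁ = 0.521, p₀ = 0.0342.
Under exogeneity alone the bounds on PN are max{0,(p₁−p₀)/p₁} ≤ PN ≤ min{1,(1−p₀)/p₁}.
  lower = (p₁ − p₀)/p₁ = 0.4868 / 0.521 ≈ 0.9344
  upper = min{1, (1 − p₀)/p₁} = 0.9658 / 0.521 ≈ 1.8537 → capped at 1

0.934 ≤ PN ≤ 1.000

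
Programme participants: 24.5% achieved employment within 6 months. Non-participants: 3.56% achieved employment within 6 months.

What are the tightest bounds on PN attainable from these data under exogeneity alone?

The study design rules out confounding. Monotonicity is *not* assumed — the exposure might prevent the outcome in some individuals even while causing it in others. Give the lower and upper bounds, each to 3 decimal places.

0.855 ≤ PN ≤ 1.000

p₁ = 0.245, p₀ = 0.0356.
Under exogeneity alone the bounds on PN are max{0,(p₁−p₀)/p₁} ≤ PN ≤ min{1,(1−p₀)/p₁}.
  lower = (p₁ − p₀)/p₁ = 0.2094 / 0.245 ≈ 0.8547
  upper = min{1, (1 − p₀)/p₁} = 0.9644 / 0.245 ≈ 3.9363 → capped at 1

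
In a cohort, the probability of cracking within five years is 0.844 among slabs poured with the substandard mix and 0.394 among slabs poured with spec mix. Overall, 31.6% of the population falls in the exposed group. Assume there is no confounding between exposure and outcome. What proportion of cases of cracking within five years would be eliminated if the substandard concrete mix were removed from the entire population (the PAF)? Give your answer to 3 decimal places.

Let p₁ = 0.844, p₀ = 0.394.
Overall risk P(Y=1) = π·p₁ + (1−π)·p₀ = 0.316×0.844 + 0.684×0.394 = 0.5362.
Under exogeneity, PAF = [P(Y=1) − p₀] / P(Y=1).
PAF = (0.5362 − 0.394) / 0.5362 ≈ 0.2652

PAF ≈ 0.265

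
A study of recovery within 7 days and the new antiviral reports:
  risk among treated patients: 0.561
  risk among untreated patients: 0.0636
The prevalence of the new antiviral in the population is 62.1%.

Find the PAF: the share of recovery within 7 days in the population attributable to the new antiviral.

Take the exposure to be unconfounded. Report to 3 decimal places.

Let p₁ = 0.561, p₀ = 0.0636.
Overall risk P(Y=1) = π·p₁ + (1−π)·p₀ = 0.621×0.561 + 0.379×0.0636 = 0.37249.
Under exogeneity, PAF = [P(Y=1) − p₀] / P(Y=1).
PAF = (0.37249 − 0.0636) / 0.37249 ≈ 0.8293

PAF ≈ 0.829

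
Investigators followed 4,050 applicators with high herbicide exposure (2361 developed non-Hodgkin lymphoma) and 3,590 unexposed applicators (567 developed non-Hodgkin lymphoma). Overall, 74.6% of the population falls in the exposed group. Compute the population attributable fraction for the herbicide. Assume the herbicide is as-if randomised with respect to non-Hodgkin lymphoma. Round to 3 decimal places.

PAF ≈ 0.668

p₁ = P(outcome | exposed) = 2361/4050 = 0.58296
p₀ = P(outcome | unexposed) = 567/3590 = 0.15794
Overall risk P(Y=1) = π·p₁ + (1−π)·p₀ = 0.746×0.58296 + 0.254×0.15794 = 0.47501.
Under exogeneity, PAF = [P(Y=1) − p₀] / P(Y=1).
PAF = (0.47501 − 0.15794) / 0.47501 ≈ 0.6675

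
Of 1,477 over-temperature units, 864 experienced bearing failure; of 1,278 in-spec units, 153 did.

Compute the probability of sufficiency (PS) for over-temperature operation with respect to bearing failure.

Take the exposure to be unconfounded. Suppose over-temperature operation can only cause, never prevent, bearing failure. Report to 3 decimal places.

PS ≈ 0.529

p₁ = P(outcome | exposed) = 864/1477 = 0.58497
p₀ = P(outcome | unexposed) = 153/1278 = 0.11972
Under exogeneity and monotonicity, PS = (p₁ − p₀) / (1 − p₀).
PS = (0.58497 − 0.11972) / (1 − 0.11972) = 0.46525 / 0.88028 ≈ 0.5285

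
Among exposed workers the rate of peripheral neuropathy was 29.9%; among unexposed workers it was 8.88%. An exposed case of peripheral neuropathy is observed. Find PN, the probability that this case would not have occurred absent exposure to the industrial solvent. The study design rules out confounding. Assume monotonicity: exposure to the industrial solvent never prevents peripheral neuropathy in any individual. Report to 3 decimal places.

PN ≈ 0.703

p₁ = 0.299, p₀ = 0.0888.
Under exogeneity and monotonicity, PN = (p₁ − p₀) / p₁.
PN = (0.299 − 0.0888) / 0.299 = 0.2102 / 0.299 ≈ 0.7030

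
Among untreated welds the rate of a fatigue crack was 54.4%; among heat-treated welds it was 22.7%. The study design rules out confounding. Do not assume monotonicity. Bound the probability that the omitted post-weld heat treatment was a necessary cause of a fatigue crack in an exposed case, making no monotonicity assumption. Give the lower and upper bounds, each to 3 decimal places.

p₁ = 0.544, p₀ = 0.227.
Under exogeneity alone the bounds on PN are max{0,(p₁−p₀)/p₁} ≤ PN ≤ min{1,(1−p₀)/p₁}.
  lower = (p₁ − p₀)/p₁ = 0.317 / 0.544 ≈ 0.5827
  upper = min{1, (1 − p₀)/p₁} = 0.773 / 0.544 ≈ 1.4210 → capped at 1

0.583 ≤ PN ≤ 1.000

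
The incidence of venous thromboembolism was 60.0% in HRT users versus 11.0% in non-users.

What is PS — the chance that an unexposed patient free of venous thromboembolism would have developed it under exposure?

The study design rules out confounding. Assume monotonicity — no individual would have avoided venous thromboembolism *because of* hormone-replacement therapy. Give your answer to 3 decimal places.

PS ≈ 0.551

p₁ = 0.6, p₀ = 0.11.
Under exogeneity and monotonicity, PS = (p₁ − p₀) / (1 − p₀).
PS = (0.6 − 0.11) / (1 − 0.11) = 0.49 / 0.89 ≈ 0.5506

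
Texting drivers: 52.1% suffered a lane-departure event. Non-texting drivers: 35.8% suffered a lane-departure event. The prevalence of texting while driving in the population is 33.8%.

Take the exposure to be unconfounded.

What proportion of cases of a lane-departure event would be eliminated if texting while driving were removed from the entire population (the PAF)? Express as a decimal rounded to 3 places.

p₁ = 0.521, p₀ = 0.358.
Overall risk P(Y=1) = π·p₁ + (1−π)·p₀ = 0.338×0.521 + 0.662×0.358 = 0.41309.
Under exogeneity, PAF = [P(Y=1) − p₀] / P(Y=1).
PAF = (0.41309 − 0.358) / 0.41309 ≈ 0.1334

PAF ≈ 0.133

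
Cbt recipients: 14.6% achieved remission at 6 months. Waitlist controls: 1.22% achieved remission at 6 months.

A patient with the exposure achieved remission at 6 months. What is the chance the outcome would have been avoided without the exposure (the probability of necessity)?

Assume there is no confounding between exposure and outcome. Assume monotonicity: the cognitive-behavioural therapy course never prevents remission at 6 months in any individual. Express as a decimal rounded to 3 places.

p₁ = 0.146, p₀ = 0.0122.
Under exogeneity and monotonicity, PN = (p₁ − p₀) / p₁.
PN = (0.146 − 0.0122) / 0.146 = 0.1338 / 0.146 ≈ 0.9164

PN ≈ 0.916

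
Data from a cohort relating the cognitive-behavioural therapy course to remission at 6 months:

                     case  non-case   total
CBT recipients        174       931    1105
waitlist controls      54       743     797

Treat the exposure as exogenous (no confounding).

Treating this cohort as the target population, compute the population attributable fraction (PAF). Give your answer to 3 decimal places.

p₁ = P(outcome | exposed) = 174/1105 = 0.15747
p₀ = P(outcome | unexposed) = 54/797 = 0.067754
Exposure prevalence π = 1105/1902 = 0.58097; overall risk P(Y=1) = 0.11987.
Under exogeneity, PAF = [P(Y=1) − p₀]/P(Y=1).
PAF = (0.11987 − 0.067754) / 0.11987 ≈ 0.4348

PAF ≈ 0.435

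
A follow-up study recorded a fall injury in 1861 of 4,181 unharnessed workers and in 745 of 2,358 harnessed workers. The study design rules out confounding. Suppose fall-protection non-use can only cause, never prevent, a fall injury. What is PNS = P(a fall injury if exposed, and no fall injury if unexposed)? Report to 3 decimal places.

p₁ = P(outcome | exposed) = 1861/4181 = 0.44511
p₀ = P(outcome | unexposed) = 745/2358 = 0.31595
Under exogeneity and monotonicity, PNS = p₁ − p₀.
PNS = 0.44511 − 0.31595 = 0.12916

PNS ≈ 0.129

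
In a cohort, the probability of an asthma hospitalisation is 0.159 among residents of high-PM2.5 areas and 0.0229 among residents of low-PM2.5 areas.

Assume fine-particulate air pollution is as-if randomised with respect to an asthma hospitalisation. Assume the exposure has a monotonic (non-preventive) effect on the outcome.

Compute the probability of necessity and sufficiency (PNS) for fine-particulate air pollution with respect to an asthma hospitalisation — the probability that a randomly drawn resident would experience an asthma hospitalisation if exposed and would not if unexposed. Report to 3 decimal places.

PNS ≈ 0.136

Let p₁ = 0.159, p₀ = 0.0229.
Under exogeneity and monotonicity, PNS = p₁ − p₀.
PNS = 0.159 − 0.0229 = 0.1361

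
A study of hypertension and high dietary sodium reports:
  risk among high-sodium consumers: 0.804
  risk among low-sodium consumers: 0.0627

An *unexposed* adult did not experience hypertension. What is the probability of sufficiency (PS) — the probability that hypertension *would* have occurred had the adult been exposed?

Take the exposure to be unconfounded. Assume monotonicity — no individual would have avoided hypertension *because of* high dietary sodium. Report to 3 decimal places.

Let p₁ = 0.804, p₀ = 0.0627.
Under exogeneity and monotonicity, PS = (p₁ − p₀) / (1 − p₀).
PS = (0.804 − 0.0627) / (1 − 0.0627) = 0.7413 / 0.9373 ≈ 0.7909

PS ≈ 0.791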